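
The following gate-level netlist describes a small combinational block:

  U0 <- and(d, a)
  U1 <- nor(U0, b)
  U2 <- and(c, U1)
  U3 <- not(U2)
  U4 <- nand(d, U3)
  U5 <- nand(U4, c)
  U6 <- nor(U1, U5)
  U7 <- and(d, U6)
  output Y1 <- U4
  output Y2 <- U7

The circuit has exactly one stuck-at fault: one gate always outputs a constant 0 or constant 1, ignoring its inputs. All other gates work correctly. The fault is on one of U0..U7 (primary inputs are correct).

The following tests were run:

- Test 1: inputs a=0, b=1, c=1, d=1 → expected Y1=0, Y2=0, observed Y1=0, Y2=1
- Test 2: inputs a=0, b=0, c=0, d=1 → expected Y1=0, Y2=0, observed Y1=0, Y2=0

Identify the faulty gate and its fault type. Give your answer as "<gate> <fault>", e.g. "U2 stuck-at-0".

Fault-free values for test 1 (a=0, b=1, c=1, d=1): U0=0, U1=0, U2=0, U3=1, U4=0, U5=1, U6=0, U7=0, giving Y1=0, Y2=0. Observed Y1=0, Y2=1.
Test 1: faults giving observed Y1=0, Y2=1 are {U5 stuck-at-0, U6 stuck-at-1, U7 stuck-at-1}.
Test 2 (a=0, b=0, c=0, d=1): fault-free U0=0, U1=1, U2=0, U3=1, U4=0, U5=1, U6=0, U7=0 → Y1=0, Y2=0; observed Y1=0, Y2=0. Eliminates U6 stuck-at-1, U7 stuck-at-1.
Only U5 stuck-at-0 is consistent with every test.

U5 stuck-at-0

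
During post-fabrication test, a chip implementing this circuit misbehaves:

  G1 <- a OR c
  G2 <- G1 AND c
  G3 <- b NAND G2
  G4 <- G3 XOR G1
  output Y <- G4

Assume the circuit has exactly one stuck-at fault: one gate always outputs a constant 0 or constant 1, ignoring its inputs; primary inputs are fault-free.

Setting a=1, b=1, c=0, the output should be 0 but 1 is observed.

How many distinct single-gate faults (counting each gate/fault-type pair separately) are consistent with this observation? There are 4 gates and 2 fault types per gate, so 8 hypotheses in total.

4

Fault-free: G1=1, G2=0, G3=1, G4=0 → 0. Observed 1.
  G1 stuck-at-0: output 1 ✓
  G1 stuck-at-1: output 0 ✗
  G2 stuck-at-0: output 0 ✗
  G2 stuck-at-1: output 1 ✓
  G3 stuck-at-0: output 1 ✓
  G3 stuck-at-1: output 0 ✗
  G4 stuck-at-0: output 0 ✗
  G4 stuck-at-1: output 1 ✓
Consistent faults: {G1 stuck-at-0, G2 stuck-at-1, G3 stuck-at-0, G4 stuck-at-1} — 4 in all.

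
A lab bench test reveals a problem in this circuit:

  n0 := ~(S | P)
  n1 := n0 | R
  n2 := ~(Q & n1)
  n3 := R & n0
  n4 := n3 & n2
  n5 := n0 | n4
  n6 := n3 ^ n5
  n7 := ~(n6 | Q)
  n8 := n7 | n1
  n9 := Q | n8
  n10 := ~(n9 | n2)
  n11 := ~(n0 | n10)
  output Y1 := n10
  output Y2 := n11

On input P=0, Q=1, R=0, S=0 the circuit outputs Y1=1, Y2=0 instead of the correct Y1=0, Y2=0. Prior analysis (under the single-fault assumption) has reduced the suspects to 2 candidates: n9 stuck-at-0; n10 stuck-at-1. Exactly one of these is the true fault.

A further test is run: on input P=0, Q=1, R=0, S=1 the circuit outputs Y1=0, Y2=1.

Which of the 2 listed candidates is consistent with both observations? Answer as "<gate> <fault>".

Evaluate each candidate on input P=0, Q=1, R=0, S=1:
  n9 stuck-at-0: n0=0, n1=0, n2=1, n3=0, n4=0, n5=0, n6=0, n7=0, n8=0, n9=0 [stuck-at-0], n10=0, n11=1 → Y1=0, Y2=1 — matches
  n10 stuck-at-1: n0=0, n1=0, n2=1, n3=0, n4=0, n5=0, n6=0, n7=0, n8=0, n9=1, n10=1 [stuck-at-1], n11=0 → Y1=1, Y2=0 — eliminated
Only n9 stuck-at-0 reproduces the observed Y1=0, Y2=1.

n9 stuck-at-0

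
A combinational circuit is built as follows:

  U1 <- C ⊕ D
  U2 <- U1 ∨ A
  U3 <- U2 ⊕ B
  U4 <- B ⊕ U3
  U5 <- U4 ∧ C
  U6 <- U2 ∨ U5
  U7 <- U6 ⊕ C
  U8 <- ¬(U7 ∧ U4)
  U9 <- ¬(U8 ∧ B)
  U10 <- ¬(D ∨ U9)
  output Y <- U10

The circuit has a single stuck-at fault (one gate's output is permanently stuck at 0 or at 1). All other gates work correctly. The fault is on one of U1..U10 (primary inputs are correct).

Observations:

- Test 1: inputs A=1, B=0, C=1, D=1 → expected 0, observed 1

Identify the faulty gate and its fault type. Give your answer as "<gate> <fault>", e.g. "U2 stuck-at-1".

Fault-free values for test 1 (A=1, B=0, C=1, D=1): U1=0, U2=1, U3=1, U4=1, U5=1, U6=1, U7=0, U8=1, U9=1, U10=0, giving Y=0. Observed 1.
Test 1: faults giving observed 1 are {U10 stuck-at-1}.
Only U10 stuck-at-1 is consistent with every test.

U10 stuck-at-1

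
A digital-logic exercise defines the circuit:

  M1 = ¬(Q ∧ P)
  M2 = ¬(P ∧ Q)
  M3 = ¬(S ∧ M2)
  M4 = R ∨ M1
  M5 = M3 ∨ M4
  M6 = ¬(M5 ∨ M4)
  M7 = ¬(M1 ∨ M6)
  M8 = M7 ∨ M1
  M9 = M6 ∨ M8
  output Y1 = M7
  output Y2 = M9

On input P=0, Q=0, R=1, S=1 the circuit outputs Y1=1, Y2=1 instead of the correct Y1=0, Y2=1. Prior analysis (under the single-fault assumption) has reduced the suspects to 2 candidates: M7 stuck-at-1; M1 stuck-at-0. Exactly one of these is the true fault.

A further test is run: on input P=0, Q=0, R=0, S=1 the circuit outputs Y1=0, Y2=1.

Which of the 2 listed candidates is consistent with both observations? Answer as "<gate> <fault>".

M1 stuck-at-0

Evaluate each candidate on input P=0, Q=0, R=0, S=1:
  M7 stuck-at-1: M1=1, M2=1, M3=0, M4=1, M5=1, M6=0, M7=1 [stuck-at-1], M8=1, M9=1 → Y1=1, Y2=1 — eliminated
  M1 stuck-at-0: M1=0 [stuck-at-0], M2=1, M3=0, M4=0, M5=0, M6=1, M7=0, M8=0, M9=1 → Y1=0, Y2=1 — matches
Only M1 stuck-at-0 reproduces the observed Y1=0, Y2=1.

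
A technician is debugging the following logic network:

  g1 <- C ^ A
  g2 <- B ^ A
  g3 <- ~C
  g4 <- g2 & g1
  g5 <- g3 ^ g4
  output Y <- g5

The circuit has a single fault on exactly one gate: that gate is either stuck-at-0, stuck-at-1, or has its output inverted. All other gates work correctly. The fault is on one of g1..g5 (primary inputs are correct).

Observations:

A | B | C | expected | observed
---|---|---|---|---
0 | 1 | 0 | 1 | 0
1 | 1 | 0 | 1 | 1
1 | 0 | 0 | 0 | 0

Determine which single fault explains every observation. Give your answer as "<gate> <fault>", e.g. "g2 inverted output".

g1 stuck-at-1

Fault-free values for test 1 (A=0, B=1, C=0): g1=0, g2=1, g3=1, g4=0, g5=1, giving Y=1. Observed 0.
Test 1: faults giving observed 0 are {g1 stuck-at-1, g1 inverted output, g3 stuck-at-0, g3 inverted output, g4 stuck-at-1, g4 inverted output, g5 stuck-at-0, g5 inverted output}.
Test 2 (A=1, B=1, C=0): fault-free g1=1, g2=0, g3=1, g4=0, g5=1 → 1; observed 1. Eliminates g3 stuck-at-0, g3 inverted output, g4 stuck-at-1, g4 inverted output, g5 stuck-at-0, g5 inverted output.
Test 3 (A=1, B=0, C=0): fault-free g1=1, g2=1, g3=1, g4=1, g5=0 → 0; observed 0. Eliminates g1 inverted output.
Only g1 stuck-at-1 is consistent with every test.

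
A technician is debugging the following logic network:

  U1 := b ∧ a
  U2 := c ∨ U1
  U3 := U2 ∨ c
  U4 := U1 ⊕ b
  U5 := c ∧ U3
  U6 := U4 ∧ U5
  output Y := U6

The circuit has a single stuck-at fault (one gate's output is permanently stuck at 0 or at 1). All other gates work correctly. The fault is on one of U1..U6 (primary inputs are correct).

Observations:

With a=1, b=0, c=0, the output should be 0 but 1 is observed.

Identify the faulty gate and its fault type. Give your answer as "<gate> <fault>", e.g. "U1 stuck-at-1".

U6 stuck-at-1

Fault-free values for test 1 (a=1, b=0, c=0): U1=0, U2=0, U3=0, U4=0, U5=0, U6=0, giving Y=0. Observed 1.
Test 1: faults giving observed 1 are {U6 stuck-at-1}.
Only U6 stuck-at-1 is consistent with every test.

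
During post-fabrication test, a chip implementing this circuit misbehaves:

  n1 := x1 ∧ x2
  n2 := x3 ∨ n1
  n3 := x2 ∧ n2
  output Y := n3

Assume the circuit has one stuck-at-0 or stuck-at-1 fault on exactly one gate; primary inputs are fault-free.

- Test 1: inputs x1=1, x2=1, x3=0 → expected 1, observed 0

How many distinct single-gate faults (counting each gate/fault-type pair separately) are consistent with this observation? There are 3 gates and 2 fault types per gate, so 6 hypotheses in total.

3

Fault-free: n1=1, n2=1, n3=1 → 1. Observed 0.
  n1 stuck-at-0: output 0 ✓
  n1 stuck-at-1: output 1 ✗
  n2 stuck-at-0: output 0 ✓
  n2 stuck-at-1: output 1 ✗
  n3 stuck-at-0: output 0 ✓
  n3 stuck-at-1: output 1 ✗
Consistent faults: {n1 stuck-at-0, n2 stuck-at-0, n3 stuck-at-0} — 3 in all.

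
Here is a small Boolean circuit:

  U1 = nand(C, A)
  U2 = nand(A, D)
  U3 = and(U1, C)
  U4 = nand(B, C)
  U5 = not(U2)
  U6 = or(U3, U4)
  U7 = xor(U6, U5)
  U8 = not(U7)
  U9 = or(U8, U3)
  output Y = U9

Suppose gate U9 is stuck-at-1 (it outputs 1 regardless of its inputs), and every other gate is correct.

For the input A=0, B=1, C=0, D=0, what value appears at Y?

1

Propagate with U9 forced: U1=1, U2=1, U3=0, U4=1, U5=0, U6=1, U7=1, U8=0, U9=1 [stuck-at-1].
So Y = 1. (Without the fault it would be 0.)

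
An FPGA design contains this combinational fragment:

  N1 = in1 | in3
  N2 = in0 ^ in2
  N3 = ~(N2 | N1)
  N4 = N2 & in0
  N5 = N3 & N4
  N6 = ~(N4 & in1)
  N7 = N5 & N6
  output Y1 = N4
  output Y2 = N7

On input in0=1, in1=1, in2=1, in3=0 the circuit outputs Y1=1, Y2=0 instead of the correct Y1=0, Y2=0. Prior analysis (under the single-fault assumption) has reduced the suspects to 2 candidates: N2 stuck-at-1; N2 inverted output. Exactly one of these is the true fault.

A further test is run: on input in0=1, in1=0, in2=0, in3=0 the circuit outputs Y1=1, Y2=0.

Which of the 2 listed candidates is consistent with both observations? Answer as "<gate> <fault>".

N2 stuck-at-1

Evaluate each candidate on input in0=1, in1=0, in2=0, in3=0:
  N2 stuck-at-1: N1=0, N2=1 [stuck-at-1], N3=0, N4=1, N5=0, N6=1, N7=0 → Y1=1, Y2=0 — matches
  N2 inverted output: N1=0, N2=0 [inverted output], N3=1, N4=0, N5=0, N6=1, N7=0 → Y1=0, Y2=0 — eliminated
Only N2 stuck-at-1 reproduces the observed Y1=1, Y2=0.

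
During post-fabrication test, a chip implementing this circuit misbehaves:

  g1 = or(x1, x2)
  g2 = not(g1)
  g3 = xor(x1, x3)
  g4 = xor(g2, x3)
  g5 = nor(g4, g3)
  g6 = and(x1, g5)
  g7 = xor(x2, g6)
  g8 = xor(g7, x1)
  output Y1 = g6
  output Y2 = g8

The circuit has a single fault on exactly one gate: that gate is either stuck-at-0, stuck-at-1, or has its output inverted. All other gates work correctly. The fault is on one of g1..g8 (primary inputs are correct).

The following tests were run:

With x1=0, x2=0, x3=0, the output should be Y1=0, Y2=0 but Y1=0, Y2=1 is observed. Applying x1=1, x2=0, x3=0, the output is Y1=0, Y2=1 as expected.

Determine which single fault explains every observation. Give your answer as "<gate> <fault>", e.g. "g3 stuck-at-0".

g8 stuck-at-1

Fault-free values for test 1 (x1=0, x2=0, x3=0): g1=0, g2=1, g3=0, g4=1, g5=0, g6=0, g7=0, g8=0, giving Y1=0, Y2=0. Observed Y1=0, Y2=1.
Test 1: faults giving observed Y1=0, Y2=1 are {g7 stuck-at-1, g7 inverted output, g8 stuck-at-1, g8 inverted output}.
Test 2 (x1=1, x2=0, x3=0): fault-free g1=1, g2=0, g3=1, g4=0, g5=0, g6=0, g7=0, g8=1 → Y1=0, Y2=1; observed Y1=0, Y2=1. Eliminates g7 stuck-at-1, g7 inverted output, g8 inverted output.
Only g8 stuck-at-1 is consistent with every test.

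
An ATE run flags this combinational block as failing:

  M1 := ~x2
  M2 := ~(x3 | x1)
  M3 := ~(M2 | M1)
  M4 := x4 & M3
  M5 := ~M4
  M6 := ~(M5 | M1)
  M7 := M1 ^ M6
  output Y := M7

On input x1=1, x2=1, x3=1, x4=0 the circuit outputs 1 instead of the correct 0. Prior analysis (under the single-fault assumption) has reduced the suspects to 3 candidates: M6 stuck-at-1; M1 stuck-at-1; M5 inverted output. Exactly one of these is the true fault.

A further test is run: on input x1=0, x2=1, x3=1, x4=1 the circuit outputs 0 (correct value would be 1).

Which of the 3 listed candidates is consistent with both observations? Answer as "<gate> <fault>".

M5 inverted output

Evaluate each candidate on input x1=0, x2=1, x3=1, x4=1:
  M6 stuck-at-1: M1=0, M2=0, M3=1, M4=1, M5=0, M6=1 [stuck-at-1], M7=1 → 1 — eliminated
  M1 stuck-at-1: M1=1 [stuck-at-1], M2=0, M3=0, M4=0, M5=1, M6=0, M7=1 → 1 — eliminated
  M5 inverted output: M1=0, M2=0, M3=1, M4=1, M5=1 [inverted output], M6=0, M7=0 → 0 — matches
Only M5 inverted output reproduces the observed 0.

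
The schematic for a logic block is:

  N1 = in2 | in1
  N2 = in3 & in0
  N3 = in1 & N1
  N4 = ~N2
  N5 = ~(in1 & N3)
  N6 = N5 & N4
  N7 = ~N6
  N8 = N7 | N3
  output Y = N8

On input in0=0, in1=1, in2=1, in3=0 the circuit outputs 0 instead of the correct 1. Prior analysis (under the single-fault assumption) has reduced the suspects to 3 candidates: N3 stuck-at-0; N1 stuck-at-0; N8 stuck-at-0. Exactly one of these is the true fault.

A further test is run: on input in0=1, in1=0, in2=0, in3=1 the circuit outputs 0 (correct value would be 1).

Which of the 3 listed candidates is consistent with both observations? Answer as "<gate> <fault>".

N8 stuck-at-0

Evaluate each candidate on input in0=1, in1=0, in2=0, in3=1:
  N3 stuck-at-0: N1=0, N2=1, N3=0 [stuck-at-0], N4=0, N5=1, N6=0, N7=1, N8=1 → 1 — eliminated
  N1 stuck-at-0: N1=0 [stuck-at-0], N2=1, N3=0, N4=0, N5=1, N6=0, N7=1, N8=1 → 1 — eliminated
  N8 stuck-at-0: N1=0, N2=1, N3=0, N4=0, N5=1, N6=0, N7=1, N8=0 [stuck-at-0] → 0 — matches
Only N8 stuck-at-0 reproduces the observed 0.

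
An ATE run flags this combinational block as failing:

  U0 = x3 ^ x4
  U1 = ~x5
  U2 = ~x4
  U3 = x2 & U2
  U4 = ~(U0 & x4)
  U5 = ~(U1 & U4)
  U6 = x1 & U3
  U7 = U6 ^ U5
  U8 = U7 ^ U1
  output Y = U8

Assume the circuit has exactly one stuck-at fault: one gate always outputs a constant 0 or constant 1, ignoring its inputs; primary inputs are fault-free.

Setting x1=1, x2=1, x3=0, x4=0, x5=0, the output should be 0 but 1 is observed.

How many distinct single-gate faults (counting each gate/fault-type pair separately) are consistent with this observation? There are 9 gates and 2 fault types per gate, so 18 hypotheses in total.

Fault-free: U0=0, U1=1, U2=1, U3=1, U4=1, U5=0, U6=1, U7=1, U8=0 → 0. Observed 1.
  U0: none of the 2 fault types match ✗
  U1: none of the 2 fault types match ✗
  U2: stuck-at-0 ✓; others ✗
  U3: stuck-at-0 ✓; others ✗
  U4: stuck-at-0 ✓; others ✗
  U5: stuck-at-1 ✓; others ✗
  U6: stuck-at-0 ✓; others ✗
  U7: stuck-at-0 ✓; others ✗
  U8: stuck-at-1 ✓; others ✗
Consistent faults: {U2 stuck-at-0, U3 stuck-at-0, U4 stuck-at-0, U5 stuck-at-1, U6 stuck-at-0, U7 stuck-at-0, U8 stuck-at-1} — 7 in all.

7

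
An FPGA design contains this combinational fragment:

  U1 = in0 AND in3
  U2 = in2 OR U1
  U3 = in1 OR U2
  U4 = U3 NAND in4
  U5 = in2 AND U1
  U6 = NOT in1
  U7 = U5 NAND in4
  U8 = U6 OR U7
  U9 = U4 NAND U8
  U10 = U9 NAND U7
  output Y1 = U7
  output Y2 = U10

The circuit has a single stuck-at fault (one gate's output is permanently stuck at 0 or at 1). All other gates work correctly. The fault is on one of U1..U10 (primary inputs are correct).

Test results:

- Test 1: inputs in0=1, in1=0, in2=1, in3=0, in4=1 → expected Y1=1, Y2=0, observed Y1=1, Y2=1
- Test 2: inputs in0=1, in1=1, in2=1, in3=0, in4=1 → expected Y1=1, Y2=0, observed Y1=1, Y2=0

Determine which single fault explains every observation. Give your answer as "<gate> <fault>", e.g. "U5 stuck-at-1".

Fault-free values for test 1 (in0=1, in1=0, in2=1, in3=0, in4=1): U1=0, U2=1, U3=1, U4=0, U5=0, U6=1, U7=1, U8=1, U9=1, U10=0, giving Y1=1, Y2=0. Observed Y1=1, Y2=1.
Test 1: faults giving observed Y1=1, Y2=1 are {U2 stuck-at-0, U3 stuck-at-0, U4 stuck-at-1, U9 stuck-at-0, U10 stuck-at-1}.
Test 2 (in0=1, in1=1, in2=1, in3=0, in4=1): fault-free U1=0, U2=1, U3=1, U4=0, U5=0, U6=0, U7=1, U8=1, U9=1, U10=0 → Y1=1, Y2=0; observed Y1=1, Y2=0. Eliminates U3 stuck-at-0, U4 stuck-at-1, U9 stuck-at-0, U10 stuck-at-1.
Only U2 stuck-at-0 is consistent with every test.

U2 stuck-at-0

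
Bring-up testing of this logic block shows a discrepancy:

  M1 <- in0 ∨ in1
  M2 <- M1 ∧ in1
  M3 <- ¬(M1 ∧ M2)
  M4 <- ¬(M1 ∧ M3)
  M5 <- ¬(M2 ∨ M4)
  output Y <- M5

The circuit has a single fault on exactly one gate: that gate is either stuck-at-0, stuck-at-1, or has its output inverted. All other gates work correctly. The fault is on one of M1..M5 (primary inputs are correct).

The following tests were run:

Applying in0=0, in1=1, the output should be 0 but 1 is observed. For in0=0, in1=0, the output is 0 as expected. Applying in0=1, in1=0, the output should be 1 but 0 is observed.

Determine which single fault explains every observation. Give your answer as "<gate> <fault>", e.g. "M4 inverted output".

Fault-free values for test 1 (in0=0, in1=1): M1=1, M2=1, M3=0, M4=1, M5=0, giving Y=0. Observed 1.
Test 1: faults giving observed 1 are {M2 stuck-at-0, M2 inverted output, M5 stuck-at-1, M5 inverted output}.
Test 2 (in0=0, in1=0): fault-free M1=0, M2=0, M3=1, M4=1, M5=0 → 0; observed 0. Eliminates M5 stuck-at-1, M5 inverted output.
Test 3 (in0=1, in1=0): fault-free M1=1, M2=0, M3=1, M4=0, M5=1 → 1; observed 0. Eliminates M2 stuck-at-0.
Only M2 inverted output is consistent with every test.

M2 inverted output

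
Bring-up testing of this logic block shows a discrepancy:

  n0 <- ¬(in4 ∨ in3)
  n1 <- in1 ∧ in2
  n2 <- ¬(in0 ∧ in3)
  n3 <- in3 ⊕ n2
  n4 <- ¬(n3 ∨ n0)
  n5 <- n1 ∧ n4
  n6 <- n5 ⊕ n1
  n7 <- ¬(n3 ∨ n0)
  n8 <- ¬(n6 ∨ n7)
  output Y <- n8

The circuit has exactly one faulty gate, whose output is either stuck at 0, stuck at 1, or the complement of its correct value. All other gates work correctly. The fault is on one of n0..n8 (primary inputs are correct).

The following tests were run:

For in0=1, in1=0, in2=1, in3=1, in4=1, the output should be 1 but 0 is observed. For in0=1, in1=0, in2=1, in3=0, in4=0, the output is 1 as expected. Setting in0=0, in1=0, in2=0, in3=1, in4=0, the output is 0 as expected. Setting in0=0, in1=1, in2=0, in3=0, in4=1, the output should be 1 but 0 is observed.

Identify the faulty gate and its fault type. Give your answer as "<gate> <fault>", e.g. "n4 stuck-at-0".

n3 stuck-at-0

Fault-free values for test 1 (in0=1, in1=0, in2=1, in3=1, in4=1): n0=0, n1=0, n2=0, n3=1, n4=0, n5=0, n6=0, n7=0, n8=1, giving Y=1. Observed 0.
Test 1: faults giving observed 0 are {n1 stuck-at-1, n1 inverted output, n2 stuck-at-1, n2 inverted output, n3 stuck-at-0, n3 inverted output, n5 stuck-at-1, n5 inverted output, n6 stuck-at-1, n6 inverted output, n7 stuck-at-1, n7 inverted output, n8 stuck-at-0, n8 inverted output}.
Test 2 (in0=1, in1=0, in2=1, in3=0, in4=0): fault-free n0=1, n1=0, n2=1, n3=1, n4=0, n5=0, n6=0, n7=0, n8=1 → 1; observed 1. Eliminates n1 stuck-at-1, n1 inverted output, n5 stuck-at-1, n5 inverted output, n6 stuck-at-1, n6 inverted output, n7 stuck-at-1, n7 inverted output, n8 stuck-at-0, n8 inverted output.
Test 3 (in0=0, in1=0, in2=0, in3=1, in4=0): fault-free n0=0, n1=0, n2=1, n3=0, n4=1, n5=0, n6=0, n7=1, n8=0 → 0; observed 0. Eliminates n2 inverted output, n3 inverted output.
Test 4 (in0=0, in1=1, in2=0, in3=0, in4=1): fault-free n0=0, n1=0, n2=1, n3=1, n4=0, n5=0, n6=0, n7=0, n8=1 → 1; observed 0. Eliminates n2 stuck-at-1.
Only n3 stuck-at-0 is consistent with every test.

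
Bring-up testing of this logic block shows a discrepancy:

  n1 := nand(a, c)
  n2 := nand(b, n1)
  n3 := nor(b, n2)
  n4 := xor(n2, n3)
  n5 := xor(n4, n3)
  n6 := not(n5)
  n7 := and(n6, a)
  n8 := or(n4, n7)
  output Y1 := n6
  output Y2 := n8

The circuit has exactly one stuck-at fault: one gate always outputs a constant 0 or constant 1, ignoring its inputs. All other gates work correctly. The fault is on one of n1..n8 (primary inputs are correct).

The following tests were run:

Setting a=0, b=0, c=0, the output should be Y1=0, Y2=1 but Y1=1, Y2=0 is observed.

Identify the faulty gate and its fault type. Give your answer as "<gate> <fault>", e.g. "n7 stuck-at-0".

Fault-free values for test 1 (a=0, b=0, c=0): n1=1, n2=1, n3=0, n4=1, n5=1, n6=0, n7=0, n8=1, giving Y1=0, Y2=1. Observed Y1=1, Y2=0.
Test 1: faults giving observed Y1=1, Y2=0 are {n4 stuck-at-0}.
Only n4 stuck-at-0 is consistent with every test.

n4 stuck-at-0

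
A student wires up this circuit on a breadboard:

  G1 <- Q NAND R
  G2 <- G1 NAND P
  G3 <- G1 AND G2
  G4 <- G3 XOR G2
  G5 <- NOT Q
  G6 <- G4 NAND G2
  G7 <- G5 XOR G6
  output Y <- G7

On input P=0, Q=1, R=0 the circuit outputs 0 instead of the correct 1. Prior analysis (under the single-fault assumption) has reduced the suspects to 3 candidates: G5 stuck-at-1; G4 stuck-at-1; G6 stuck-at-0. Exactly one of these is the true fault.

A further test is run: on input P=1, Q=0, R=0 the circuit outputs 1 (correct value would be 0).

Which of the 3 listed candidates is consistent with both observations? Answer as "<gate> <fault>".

Evaluate each candidate on input P=1, Q=0, R=0:
  G5 stuck-at-1: G1=1, G2=0, G3=0, G4=0, G5=1 [stuck-at-1], G6=1, G7=0 → 0 — eliminated
  G4 stuck-at-1: G1=1, G2=0, G3=0, G4=1 [stuck-at-1], G5=1, G6=1, G7=0 → 0 — eliminated
  G6 stuck-at-0: G1=1, G2=0, G3=0, G4=0, G5=1, G6=0 [stuck-at-0], G7=1 → 1 — matches
Only G6 stuck-at-0 reproduces the observed 1.

G6 stuck-at-0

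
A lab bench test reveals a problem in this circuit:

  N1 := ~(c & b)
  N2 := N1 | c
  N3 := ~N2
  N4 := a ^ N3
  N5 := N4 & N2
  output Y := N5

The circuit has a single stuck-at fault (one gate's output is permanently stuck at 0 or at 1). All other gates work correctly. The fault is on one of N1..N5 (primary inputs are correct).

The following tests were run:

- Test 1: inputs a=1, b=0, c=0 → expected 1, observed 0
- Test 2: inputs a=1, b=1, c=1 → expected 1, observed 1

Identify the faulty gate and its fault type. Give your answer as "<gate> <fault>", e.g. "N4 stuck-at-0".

N1 stuck-at-0

Fault-free values for test 1 (a=1, b=0, c=0): N1=1, N2=1, N3=0, N4=1, N5=1, giving Y=1. Observed 0.
Test 1: faults giving observed 0 are {N1 stuck-at-0, N2 stuck-at-0, N3 stuck-at-1, N4 stuck-at-0, N5 stuck-at-0}.
Test 2 (a=1, b=1, c=1): fault-free N1=0, N2=1, N3=0, N4=1, N5=1 → 1; observed 1. Eliminates N2 stuck-at-0, N3 stuck-at-1, N4 stuck-at-0, N5 stuck-at-0.
Only N1 stuck-at-0 is consistent with every test.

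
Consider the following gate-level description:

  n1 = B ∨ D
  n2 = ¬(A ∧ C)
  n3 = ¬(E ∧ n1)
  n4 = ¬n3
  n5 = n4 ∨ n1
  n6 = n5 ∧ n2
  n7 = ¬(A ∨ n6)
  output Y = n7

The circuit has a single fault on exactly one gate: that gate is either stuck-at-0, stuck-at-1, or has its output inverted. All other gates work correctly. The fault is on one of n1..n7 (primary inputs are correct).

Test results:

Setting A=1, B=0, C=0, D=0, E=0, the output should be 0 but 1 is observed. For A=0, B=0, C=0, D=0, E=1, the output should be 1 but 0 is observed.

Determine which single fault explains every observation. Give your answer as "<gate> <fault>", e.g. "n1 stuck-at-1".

Fault-free values for test 1 (A=1, B=0, C=0, D=0, E=0): n1=0, n2=1, n3=1, n4=0, n5=0, n6=0, n7=0, giving Y=0. Observed 1.
Test 1: faults giving observed 1 are {n7 stuck-at-1, n7 inverted output}.
Test 2 (A=0, B=0, C=0, D=0, E=1): fault-free n1=0, n2=1, n3=1, n4=0, n5=0, n6=0, n7=1 → 1; observed 0. Eliminates n7 stuck-at-1.
Only n7 inverted output is consistent with every test.

n7 inverted output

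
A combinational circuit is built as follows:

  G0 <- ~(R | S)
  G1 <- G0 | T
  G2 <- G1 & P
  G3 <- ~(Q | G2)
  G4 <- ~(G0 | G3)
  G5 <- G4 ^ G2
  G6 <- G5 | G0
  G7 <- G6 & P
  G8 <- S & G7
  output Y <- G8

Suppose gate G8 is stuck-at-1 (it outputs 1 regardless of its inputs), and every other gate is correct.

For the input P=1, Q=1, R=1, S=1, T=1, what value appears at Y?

Propagate with G8 forced: G0=0, G1=1, G2=1, G3=0, G4=1, G5=0, G6=0, G7=0, G8=1 [stuck-at-1].
So Y = 1. (Without the fault it would be 0.)

1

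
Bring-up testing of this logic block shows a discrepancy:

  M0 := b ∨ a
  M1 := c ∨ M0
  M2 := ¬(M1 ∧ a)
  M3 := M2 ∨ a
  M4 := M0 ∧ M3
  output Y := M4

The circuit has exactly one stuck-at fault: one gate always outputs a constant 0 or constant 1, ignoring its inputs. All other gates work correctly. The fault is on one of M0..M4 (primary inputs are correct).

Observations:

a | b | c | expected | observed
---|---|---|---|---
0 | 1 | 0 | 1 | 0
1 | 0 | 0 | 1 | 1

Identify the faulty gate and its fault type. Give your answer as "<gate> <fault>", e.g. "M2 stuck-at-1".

Fault-free values for test 1 (a=0, b=1, c=0): M0=1, M1=1, M2=1, M3=1, M4=1, giving Y=1. Observed 0.
Test 1: faults giving observed 0 are {M0 stuck-at-0, M2 stuck-at-0, M3 stuck-at-0, M4 stuck-at-0}.
Test 2 (a=1, b=0, c=0): fault-free M0=1, M1=1, M2=0, M3=1, M4=1 → 1; observed 1. Eliminates M0 stuck-at-0, M3 stuck-at-0, M4 stuck-at-0.
Only M2 stuck-at-0 is consistent with every test.

M2 stuck-at-0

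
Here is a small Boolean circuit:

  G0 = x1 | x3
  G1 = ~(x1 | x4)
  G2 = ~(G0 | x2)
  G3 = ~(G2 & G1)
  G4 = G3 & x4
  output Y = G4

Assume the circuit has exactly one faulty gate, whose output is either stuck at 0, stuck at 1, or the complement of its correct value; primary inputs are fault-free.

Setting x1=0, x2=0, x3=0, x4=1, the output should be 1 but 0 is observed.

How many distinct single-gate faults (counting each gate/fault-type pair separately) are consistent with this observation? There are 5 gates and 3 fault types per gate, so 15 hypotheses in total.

Fault-free: G0=0, G1=0, G2=1, G3=1, G4=1 → 1. Observed 0.
  G0: none of the 3 fault types match ✗
  G1: stuck-at-1, inverted output ✓; others ✗
  G2: none of the 3 fault types match ✗
  G3: stuck-at-0, inverted output ✓; others ✗
  G4: stuck-at-0, inverted output ✓; others ✗
Consistent faults: {G1 stuck-at-1, G1 inverted output, G3 stuck-at-0, G3 inverted output, G4 stuck-at-0, G4 inverted output} — 6 in all.

6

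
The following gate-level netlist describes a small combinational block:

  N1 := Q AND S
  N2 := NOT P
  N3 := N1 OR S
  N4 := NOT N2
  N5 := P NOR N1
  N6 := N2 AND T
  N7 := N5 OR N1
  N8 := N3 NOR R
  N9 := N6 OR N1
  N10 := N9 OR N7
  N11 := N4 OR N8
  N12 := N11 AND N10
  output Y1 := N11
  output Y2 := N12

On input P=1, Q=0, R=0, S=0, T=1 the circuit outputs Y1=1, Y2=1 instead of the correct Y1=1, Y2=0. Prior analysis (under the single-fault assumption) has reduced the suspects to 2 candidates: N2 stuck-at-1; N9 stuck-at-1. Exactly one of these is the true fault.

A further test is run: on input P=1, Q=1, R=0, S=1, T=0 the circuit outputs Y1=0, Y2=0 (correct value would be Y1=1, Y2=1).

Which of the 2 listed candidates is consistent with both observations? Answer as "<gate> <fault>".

Evaluate each candidate on input P=1, Q=1, R=0, S=1, T=0:
  N2 stuck-at-1: N1=1, N2=1 [stuck-at-1], N3=1, N4=0, N5=0, N6=0, N7=1, N8=0, N9=1, N10=1, N11=0, N12=0 → Y1=0, Y2=0 — matches
  N9 stuck-at-1: N1=1, N2=0, N3=1, N4=1, N5=0, N6=0, N7=1, N8=0, N9=1 [stuck-at-1], N10=1, N11=1, N12=1 → Y1=1, Y2=1 — eliminated
Only N2 stuck-at-1 reproduces the observed Y1=0, Y2=0.

N2 stuck-at-1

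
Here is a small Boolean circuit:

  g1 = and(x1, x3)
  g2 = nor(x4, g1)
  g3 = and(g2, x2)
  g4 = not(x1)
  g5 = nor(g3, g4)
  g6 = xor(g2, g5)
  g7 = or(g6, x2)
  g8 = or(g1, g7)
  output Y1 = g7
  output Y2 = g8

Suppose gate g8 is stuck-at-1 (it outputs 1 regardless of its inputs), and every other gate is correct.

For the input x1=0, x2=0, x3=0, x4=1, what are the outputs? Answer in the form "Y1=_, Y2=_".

Y1=0, Y2=1

Propagate with g8 forced: g1=0, g2=0, g3=0, g4=1, g5=0, g6=0, g7=0, g8=1 [stuck-at-1].
So the outputs are Y1=0, Y2=1. (Without the fault they would be Y1=0, Y2=0.)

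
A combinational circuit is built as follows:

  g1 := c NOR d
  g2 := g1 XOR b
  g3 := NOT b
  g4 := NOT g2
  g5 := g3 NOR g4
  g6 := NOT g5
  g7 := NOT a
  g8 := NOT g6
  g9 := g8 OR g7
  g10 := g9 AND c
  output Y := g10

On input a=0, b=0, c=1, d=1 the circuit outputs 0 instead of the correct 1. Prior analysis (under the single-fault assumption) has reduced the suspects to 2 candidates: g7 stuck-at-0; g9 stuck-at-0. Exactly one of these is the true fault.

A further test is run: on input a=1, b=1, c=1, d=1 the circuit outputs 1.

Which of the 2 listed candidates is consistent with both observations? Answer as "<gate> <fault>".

g7 stuck-at-0

Evaluate each candidate on input a=1, b=1, c=1, d=1:
  g7 stuck-at-0: g1=0, g2=1, g3=0, g4=0, g5=1, g6=0, g7=0 [stuck-at-0], g8=1, g9=1, g10=1 → 1 — matches
  g9 stuck-at-0: g1=0, g2=1, g3=0, g4=0, g5=1, g6=0, g7=0, g8=1, g9=0 [stuck-at-0], g10=0 → 0 — eliminated
Only g7 stuck-at-0 reproduces the observed 1.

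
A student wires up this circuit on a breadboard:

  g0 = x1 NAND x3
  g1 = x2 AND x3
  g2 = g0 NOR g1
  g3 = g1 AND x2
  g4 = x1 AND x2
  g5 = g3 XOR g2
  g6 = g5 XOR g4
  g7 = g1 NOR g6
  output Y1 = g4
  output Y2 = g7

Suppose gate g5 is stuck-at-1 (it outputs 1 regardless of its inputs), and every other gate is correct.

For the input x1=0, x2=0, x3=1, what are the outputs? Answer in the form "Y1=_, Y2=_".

Y1=0, Y2=0

Propagate with g5 forced: g0=1, g1=0, g2=0, g3=0, g4=0, g5=1 [stuck-at-1], g6=1, g7=0.
So the outputs are Y1=0, Y2=0. (Without the fault they would be Y1=0, Y2=1.)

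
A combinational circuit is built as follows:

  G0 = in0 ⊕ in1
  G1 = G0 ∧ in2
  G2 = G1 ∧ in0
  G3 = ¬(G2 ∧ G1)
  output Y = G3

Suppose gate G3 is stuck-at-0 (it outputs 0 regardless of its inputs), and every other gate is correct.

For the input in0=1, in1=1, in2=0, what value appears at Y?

Propagate with G3 forced: G0=0, G1=0, G2=0, G3=0 [stuck-at-0].
So Y = 0. (Without the fault it would be 1.)

0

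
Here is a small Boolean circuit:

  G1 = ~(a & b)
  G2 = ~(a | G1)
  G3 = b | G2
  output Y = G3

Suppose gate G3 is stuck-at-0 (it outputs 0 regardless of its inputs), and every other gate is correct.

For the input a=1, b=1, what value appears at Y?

0

Propagate with G3 forced: G1=0, G2=0, G3=0 [stuck-at-0].
So Y = 0. (Without the fault it would be 1.)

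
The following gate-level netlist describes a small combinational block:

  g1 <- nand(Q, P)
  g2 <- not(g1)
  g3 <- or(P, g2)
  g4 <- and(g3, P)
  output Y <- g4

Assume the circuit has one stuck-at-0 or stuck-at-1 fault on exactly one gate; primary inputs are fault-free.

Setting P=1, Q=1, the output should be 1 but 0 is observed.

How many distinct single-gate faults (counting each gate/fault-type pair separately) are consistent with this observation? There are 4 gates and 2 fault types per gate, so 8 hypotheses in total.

Fault-free: g1=0, g2=1, g3=1, g4=1 → 1. Observed 0.
  g1 stuck-at-0: output 1 ✗
  g1 stuck-at-1: output 1 ✗
  g2 stuck-at-0: output 1 ✗
  g2 stuck-at-1: output 1 ✗
  g3 stuck-at-0: output 0 ✓
  g3 stuck-at-1: output 1 ✗
  g4 stuck-at-0: output 0 ✓
  g4 stuck-at-1: output 1 ✗
Consistent faults: {g3 stuck-at-0, g4 stuck-at-0} — 2 in all.

2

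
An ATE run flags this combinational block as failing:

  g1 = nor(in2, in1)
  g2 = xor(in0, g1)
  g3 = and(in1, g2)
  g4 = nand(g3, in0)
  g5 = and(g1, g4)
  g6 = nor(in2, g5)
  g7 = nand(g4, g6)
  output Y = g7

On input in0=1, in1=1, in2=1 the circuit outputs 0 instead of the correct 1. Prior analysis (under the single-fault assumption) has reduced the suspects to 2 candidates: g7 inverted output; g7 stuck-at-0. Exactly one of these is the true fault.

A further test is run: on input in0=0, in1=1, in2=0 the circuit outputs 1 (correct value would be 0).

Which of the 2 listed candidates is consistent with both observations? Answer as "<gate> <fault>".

g7 inverted output

Evaluate each candidate on input in0=0, in1=1, in2=0:
  g7 inverted output: g1=0, g2=0, g3=0, g4=1, g5=0, g6=1, g7=1 [inverted output] → 1 — matches
  g7 stuck-at-0: g1=0, g2=0, g3=0, g4=1, g5=0, g6=1, g7=0 [stuck-at-0] → 0 — eliminated
Only g7 inverted output reproduces the observed 1.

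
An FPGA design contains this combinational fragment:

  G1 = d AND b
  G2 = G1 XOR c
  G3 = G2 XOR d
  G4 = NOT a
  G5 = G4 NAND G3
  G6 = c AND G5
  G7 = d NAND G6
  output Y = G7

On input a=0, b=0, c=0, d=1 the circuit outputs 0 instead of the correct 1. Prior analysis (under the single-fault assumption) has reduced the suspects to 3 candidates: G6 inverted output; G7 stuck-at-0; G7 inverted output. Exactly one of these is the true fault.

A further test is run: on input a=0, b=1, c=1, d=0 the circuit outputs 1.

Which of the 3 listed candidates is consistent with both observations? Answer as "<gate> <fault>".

Evaluate each candidate on input a=0, b=1, c=1, d=0:
  G6 inverted output: G1=0, G2=1, G3=1, G4=1, G5=0, G6=1 [inverted output], G7=1 → 1 — matches
  G7 stuck-at-0: G1=0, G2=1, G3=1, G4=1, G5=0, G6=0, G7=0 [stuck-at-0] → 0 — eliminated
  G7 inverted output: G1=0, G2=1, G3=1, G4=1, G5=0, G6=0, G7=0 [inverted output] → 0 — eliminated
Only G6 inverted output reproduces the observed 1.

G6 inverted output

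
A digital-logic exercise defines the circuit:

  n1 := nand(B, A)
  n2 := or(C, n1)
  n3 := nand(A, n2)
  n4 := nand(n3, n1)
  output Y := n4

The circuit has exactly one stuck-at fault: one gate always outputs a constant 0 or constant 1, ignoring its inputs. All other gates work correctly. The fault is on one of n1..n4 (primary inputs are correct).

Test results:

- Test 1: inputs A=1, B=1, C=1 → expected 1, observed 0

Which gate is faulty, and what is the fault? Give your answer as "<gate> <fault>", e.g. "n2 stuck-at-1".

n4 stuck-at-0

Fault-free values for test 1 (A=1, B=1, C=1): n1=0, n2=1, n3=0, n4=1, giving Y=1. Observed 0.
Test 1: faults giving observed 0 are {n4 stuck-at-0}.
Only n4 stuck-at-0 is consistent with every test.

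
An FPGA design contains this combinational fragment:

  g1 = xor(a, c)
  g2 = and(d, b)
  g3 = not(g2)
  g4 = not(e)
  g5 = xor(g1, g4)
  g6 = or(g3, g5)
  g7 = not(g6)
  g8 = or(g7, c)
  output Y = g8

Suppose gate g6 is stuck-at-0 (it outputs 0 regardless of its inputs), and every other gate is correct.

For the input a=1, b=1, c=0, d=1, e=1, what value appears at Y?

Propagate with g6 forced: g1=1, g2=1, g3=0, g4=0, g5=1, g6=0 [stuck-at-0], g7=1, g8=1.
So Y = 1. (Without the fault it would be 0.)

1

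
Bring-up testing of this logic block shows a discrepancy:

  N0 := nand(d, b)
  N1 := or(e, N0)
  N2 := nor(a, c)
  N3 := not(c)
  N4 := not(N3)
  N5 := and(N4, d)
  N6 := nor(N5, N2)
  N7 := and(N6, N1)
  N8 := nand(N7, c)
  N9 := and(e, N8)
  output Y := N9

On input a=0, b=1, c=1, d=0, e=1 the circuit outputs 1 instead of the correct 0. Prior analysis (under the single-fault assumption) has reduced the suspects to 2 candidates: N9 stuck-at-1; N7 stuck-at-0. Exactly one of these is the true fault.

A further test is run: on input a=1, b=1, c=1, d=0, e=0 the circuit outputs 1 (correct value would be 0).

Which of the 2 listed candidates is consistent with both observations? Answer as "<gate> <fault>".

N9 stuck-at-1

Evaluate each candidate on input a=1, b=1, c=1, d=0, e=0:
  N9 stuck-at-1: N0=1, N1=1, N2=0, N3=0, N4=1, N5=0, N6=1, N7=1, N8=0, N9=1 [stuck-at-1] → 1 — matches
  N7 stuck-at-0: N0=1, N1=1, N2=0, N3=0, N4=1, N5=0, N6=1, N7=0 [stuck-at-0], N8=1, N9=0 → 0 — eliminated
Only N9 stuck-at-1 reproduces the observed 1.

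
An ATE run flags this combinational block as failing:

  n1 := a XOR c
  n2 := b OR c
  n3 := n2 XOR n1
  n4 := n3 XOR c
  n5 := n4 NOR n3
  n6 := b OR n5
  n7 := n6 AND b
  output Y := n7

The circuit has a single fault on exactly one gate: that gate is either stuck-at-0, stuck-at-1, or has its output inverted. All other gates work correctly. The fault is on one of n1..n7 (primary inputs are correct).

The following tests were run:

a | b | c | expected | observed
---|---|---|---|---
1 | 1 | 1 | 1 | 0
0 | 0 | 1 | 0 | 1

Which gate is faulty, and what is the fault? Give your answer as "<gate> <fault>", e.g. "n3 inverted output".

Fault-free values for test 1 (a=1, b=1, c=1): n1=0, n2=1, n3=1, n4=0, n5=0, n6=1, n7=1, giving Y=1. Observed 0.
Test 1: faults giving observed 0 are {n6 stuck-at-0, n6 inverted output, n7 stuck-at-0, n7 inverted output}.
Test 2 (a=0, b=0, c=1): fault-free n1=1, n2=1, n3=0, n4=1, n5=0, n6=0, n7=0 → 0; observed 1. Eliminates n6 stuck-at-0, n6 inverted output, n7 stuck-at-0.
Only n7 inverted output is consistent with every test.

n7 inverted output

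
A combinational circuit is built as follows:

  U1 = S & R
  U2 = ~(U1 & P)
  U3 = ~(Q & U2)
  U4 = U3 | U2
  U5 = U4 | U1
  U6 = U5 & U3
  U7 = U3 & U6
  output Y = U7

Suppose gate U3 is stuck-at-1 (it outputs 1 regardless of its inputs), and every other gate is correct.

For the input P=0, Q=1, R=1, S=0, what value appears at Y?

Propagate with U3 forced: U1=0, U2=1, U3=1 [stuck-at-1], U4=1, U5=1, U6=1, U7=1.
So Y = 1. (Without the fault it would be 0.)

1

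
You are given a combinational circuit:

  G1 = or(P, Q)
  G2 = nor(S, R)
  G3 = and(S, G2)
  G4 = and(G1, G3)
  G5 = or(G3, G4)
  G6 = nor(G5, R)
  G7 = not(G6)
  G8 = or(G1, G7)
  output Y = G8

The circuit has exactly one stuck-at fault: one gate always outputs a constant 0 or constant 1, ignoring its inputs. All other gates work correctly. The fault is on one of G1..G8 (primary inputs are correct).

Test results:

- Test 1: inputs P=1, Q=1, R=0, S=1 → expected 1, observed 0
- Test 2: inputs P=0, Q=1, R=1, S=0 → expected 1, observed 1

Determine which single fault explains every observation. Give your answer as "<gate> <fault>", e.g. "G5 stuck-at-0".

G1 stuck-at-0

Fault-free values for test 1 (P=1, Q=1, R=0, S=1): G1=1, G2=0, G3=0, G4=0, G5=0, G6=1, G7=0, G8=1, giving Y=1. Observed 0.
Test 1: faults giving observed 0 are {G1 stuck-at-0, G8 stuck-at-0}.
Test 2 (P=0, Q=1, R=1, S=0): fault-free G1=1, G2=0, G3=0, G4=0, G5=0, G6=0, G7=1, G8=1 → 1; observed 1. Eliminates G8 stuck-at-0.
Only G1 stuck-at-0 is consistent with every test.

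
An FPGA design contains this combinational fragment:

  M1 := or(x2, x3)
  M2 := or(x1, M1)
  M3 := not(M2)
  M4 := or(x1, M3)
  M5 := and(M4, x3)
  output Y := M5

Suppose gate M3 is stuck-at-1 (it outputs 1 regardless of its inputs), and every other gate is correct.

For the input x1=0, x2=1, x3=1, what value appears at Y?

Propagate with M3 forced: M1=1, M2=1, M3=1 [stuck-at-1], M4=1, M5=1.
So Y = 1. (Without the fault it would be 0.)

1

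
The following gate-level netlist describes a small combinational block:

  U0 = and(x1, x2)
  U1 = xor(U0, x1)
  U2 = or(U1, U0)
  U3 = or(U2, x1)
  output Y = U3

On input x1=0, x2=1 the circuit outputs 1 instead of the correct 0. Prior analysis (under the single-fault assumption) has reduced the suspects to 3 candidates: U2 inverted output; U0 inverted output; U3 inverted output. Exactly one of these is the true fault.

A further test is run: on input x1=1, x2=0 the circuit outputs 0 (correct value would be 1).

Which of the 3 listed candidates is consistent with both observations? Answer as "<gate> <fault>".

Evaluate each candidate on input x1=1, x2=0:
  U2 inverted output: U0=0, U1=1, U2=0 [inverted output], U3=1 → 1 — eliminated
  U0 inverted output: U0=1 [inverted output], U1=0, U2=1, U3=1 → 1 — eliminated
  U3 inverted output: U0=0, U1=1, U2=1, U3=0 [inverted output] → 0 — matches
Only U3 inverted output reproduces the observed 0.

U3 inverted output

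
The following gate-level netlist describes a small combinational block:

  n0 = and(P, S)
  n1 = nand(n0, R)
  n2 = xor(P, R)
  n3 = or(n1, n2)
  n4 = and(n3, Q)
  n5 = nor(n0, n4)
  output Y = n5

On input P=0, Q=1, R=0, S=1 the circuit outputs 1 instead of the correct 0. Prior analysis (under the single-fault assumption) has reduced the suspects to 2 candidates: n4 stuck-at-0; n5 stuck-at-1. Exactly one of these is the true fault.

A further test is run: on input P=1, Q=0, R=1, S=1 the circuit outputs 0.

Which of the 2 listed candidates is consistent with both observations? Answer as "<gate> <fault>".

Evaluate each candidate on input P=1, Q=0, R=1, S=1:
  n4 stuck-at-0: n0=1, n1=0, n2=0, n3=0, n4=0 [stuck-at-0], n5=0 → 0 — matches
  n5 stuck-at-1: n0=1, n1=0, n2=0, n3=0, n4=0, n5=1 [stuck-at-1] → 1 — eliminated
Only n4 stuck-at-0 reproduces the observed 0.

n4 stuck-at-0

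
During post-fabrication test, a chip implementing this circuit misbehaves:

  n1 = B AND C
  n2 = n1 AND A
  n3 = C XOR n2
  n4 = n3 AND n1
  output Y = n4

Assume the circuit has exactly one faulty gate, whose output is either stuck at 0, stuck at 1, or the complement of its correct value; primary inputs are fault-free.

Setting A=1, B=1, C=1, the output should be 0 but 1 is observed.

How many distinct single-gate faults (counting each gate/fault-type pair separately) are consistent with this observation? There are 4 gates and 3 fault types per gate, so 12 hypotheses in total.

6

Fault-free: n1=1, n2=1, n3=0, n4=0 → 0. Observed 1.
  n1 stuck-at-0: output 0 ✗
  n1 stuck-at-1: output 0 ✗
  n1 inverted output: output 0 ✗
  n2 stuck-at-0: output 1 ✓
  n2 stuck-at-1: output 0 ✗
  n2 inverted output: output 1 ✓
  n3 stuck-at-0: output 0 ✗
  n3 stuck-at-1: output 1 ✓
  n3 inverted output: output 1 ✓
  n4 stuck-at-0: output 0 ✗
  n4 stuck-at-1: output 1 ✓
  n4 inverted output: output 1 ✓
Consistent faults: {n2 stuck-at-0, n2 inverted output, n3 stuck-at-1, n3 inverted output, n4 stuck-at-1, n4 inverted output} — 6 in all.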